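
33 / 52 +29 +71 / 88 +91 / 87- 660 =-62554601 / 99528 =-628.51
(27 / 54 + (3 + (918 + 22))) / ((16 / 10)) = 9435 / 16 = 589.69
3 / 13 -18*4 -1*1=-946 / 13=-72.77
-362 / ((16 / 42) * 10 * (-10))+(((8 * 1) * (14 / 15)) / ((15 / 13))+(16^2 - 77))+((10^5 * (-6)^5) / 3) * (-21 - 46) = 12503808140381 / 720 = 17366400194.97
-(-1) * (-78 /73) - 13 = -1027 /73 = -14.07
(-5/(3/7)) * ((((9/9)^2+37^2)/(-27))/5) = 9590/81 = 118.40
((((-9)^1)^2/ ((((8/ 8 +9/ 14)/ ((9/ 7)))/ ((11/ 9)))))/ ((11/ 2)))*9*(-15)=-43740/ 23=-1901.74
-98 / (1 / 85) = -8330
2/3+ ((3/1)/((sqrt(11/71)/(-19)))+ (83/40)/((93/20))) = 69/62 - 57 * sqrt(781)/11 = -143.70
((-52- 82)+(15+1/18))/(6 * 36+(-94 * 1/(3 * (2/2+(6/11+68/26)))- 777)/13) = -16560635/21671358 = -0.76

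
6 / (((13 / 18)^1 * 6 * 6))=3 / 13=0.23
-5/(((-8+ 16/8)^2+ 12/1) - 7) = -5/41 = -0.12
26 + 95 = 121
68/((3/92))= 6256/3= 2085.33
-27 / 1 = -27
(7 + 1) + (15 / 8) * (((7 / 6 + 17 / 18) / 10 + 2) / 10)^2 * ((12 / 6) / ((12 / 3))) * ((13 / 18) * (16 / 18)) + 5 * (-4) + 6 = -104461187 / 17496000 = -5.97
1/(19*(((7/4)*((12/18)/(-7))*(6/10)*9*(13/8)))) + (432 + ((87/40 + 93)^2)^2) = 466953092853810223/5690880000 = 82052879.85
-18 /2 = -9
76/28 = 19/7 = 2.71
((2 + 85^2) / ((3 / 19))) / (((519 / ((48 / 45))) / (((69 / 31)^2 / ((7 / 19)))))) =7360709136 / 5818855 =1264.98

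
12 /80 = 3 /20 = 0.15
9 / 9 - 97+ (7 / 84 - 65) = -1931 / 12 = -160.92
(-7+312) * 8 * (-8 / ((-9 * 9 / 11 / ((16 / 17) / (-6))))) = -1717760 / 4131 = -415.82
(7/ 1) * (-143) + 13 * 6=-923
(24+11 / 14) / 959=347 / 13426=0.03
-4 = -4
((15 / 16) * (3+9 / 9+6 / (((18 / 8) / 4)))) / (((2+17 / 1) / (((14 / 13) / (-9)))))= -385 / 4446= -0.09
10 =10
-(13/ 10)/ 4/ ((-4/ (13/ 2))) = 169/ 320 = 0.53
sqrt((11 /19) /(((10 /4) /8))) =4 *sqrt(1045) /95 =1.36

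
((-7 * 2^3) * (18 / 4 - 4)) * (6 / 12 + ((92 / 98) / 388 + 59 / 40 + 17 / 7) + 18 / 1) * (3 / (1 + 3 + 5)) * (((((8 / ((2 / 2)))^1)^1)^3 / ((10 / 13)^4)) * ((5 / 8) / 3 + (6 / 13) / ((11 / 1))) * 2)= -2923361269244 / 19096875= -153080.61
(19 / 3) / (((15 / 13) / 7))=1729 / 45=38.42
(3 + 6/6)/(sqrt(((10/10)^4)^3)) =4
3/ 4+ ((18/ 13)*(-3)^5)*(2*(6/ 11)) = -209523/ 572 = -366.30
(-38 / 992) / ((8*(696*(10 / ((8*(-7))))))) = 0.00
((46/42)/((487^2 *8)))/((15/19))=437/597665880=0.00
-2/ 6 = -1/ 3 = -0.33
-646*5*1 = -3230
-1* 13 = -13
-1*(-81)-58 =23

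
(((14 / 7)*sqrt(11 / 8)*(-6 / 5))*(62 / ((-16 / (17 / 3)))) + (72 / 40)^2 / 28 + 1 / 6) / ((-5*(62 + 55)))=-527*sqrt(22) / 23400 - 593 / 1228500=-0.11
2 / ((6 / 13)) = 13 / 3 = 4.33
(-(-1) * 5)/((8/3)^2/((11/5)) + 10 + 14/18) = 495/1387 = 0.36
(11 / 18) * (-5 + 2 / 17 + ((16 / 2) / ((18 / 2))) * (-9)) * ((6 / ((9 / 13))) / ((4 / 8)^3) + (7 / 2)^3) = -2162479 / 2448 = -883.37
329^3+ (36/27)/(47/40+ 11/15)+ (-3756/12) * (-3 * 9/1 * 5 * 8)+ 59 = 8232410012/229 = 35949388.70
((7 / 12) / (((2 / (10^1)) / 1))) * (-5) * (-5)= 875 / 12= 72.92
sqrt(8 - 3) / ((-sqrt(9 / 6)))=-1.83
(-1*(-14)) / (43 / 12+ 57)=0.23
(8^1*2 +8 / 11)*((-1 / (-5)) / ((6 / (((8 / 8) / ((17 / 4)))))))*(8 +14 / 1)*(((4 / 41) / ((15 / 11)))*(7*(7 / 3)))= 3.37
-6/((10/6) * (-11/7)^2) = -882/605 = -1.46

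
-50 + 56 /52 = -636 /13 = -48.92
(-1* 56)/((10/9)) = -252/5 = -50.40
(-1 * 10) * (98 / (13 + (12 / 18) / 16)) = -23520 / 313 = -75.14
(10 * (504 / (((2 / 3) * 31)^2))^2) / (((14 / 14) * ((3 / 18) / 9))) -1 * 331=420.92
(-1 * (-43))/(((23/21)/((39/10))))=35217/230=153.12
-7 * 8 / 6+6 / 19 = -514 / 57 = -9.02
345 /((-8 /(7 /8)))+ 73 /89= -210263 /5696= -36.91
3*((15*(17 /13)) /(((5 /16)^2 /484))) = 291650.95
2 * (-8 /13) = -16 /13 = -1.23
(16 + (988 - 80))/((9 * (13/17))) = 5236/39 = 134.26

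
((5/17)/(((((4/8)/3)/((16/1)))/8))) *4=15360/17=903.53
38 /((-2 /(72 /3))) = -456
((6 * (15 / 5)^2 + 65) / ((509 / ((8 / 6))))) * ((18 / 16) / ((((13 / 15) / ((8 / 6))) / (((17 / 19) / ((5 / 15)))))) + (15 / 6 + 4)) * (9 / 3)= 1310428 / 125723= 10.42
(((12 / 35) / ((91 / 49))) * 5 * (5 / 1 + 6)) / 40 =33 / 130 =0.25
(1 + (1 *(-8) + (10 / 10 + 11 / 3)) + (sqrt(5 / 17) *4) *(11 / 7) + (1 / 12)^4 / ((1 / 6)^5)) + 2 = 1 / 24 + 44 *sqrt(85) / 119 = 3.45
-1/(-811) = 1/811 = 0.00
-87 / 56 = -1.55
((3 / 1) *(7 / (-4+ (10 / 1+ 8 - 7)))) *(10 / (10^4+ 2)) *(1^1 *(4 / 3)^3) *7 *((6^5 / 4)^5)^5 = 1368644854298390133281976237669754337659960920702539833486753028043043439983334522880 / 1667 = 821022708037426594650255700000000000000000000000000000000000000000000000000000000.00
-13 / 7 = -1.86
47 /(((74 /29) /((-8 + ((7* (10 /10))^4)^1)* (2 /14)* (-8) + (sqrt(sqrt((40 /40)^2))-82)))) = -26866093 /518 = -51865.04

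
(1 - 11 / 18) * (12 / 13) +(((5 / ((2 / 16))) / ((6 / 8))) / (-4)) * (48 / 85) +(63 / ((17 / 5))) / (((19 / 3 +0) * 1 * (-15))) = -92783 / 12597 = -7.37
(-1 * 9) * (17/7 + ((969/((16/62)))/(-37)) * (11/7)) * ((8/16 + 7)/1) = 43928595/4144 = 10600.53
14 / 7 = 2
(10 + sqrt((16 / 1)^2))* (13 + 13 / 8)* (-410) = -311805 / 2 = -155902.50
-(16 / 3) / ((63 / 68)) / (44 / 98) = -3808 / 297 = -12.82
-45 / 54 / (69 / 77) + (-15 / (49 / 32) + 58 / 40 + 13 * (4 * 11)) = 114154217 / 202860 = 562.72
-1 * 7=-7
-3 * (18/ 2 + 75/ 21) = -264/ 7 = -37.71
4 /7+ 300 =2104 /7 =300.57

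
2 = 2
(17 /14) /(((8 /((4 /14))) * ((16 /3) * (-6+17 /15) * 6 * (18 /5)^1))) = -425 /5494272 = -0.00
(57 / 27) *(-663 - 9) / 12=-1064 / 9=-118.22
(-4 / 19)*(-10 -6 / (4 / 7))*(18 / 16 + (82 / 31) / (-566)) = 3223789 / 666748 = 4.84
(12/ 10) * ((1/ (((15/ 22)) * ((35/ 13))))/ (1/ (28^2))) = 64064/ 125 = 512.51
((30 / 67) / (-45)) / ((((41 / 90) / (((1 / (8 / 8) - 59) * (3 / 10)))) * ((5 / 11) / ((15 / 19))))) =34452 / 52193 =0.66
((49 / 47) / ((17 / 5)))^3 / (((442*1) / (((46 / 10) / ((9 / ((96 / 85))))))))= 216474160 / 5749138719129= 0.00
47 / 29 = 1.62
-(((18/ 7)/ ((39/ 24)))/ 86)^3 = -373248/ 59914169497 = -0.00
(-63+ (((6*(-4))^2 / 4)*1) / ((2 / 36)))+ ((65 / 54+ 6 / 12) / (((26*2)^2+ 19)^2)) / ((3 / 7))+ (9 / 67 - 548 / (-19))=279387649748686 / 109222135911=2557.98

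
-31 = -31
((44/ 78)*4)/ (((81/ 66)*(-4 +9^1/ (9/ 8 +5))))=-0.73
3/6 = 1/2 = 0.50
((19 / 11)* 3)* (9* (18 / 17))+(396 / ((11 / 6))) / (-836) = 49.12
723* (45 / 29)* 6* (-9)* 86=-151092540 / 29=-5210087.59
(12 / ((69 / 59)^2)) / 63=13924 / 99981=0.14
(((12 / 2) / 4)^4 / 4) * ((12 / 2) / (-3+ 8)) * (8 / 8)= 243 / 160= 1.52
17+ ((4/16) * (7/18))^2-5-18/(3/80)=-2426063/5184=-467.99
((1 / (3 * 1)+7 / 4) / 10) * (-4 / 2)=-0.42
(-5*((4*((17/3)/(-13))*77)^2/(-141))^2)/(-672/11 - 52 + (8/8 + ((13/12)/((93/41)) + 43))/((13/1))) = 1025210208092263424/1376027464128057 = 745.05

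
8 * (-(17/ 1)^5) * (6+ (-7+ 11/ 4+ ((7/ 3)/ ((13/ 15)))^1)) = -655973934/ 13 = -50459533.38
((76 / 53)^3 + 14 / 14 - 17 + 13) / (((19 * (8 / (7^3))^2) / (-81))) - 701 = -53956286137 / 181034432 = -298.04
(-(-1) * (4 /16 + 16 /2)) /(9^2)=11 /108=0.10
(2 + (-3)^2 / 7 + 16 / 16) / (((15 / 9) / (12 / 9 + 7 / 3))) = 66 / 7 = 9.43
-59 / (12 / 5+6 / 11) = -3245 / 162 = -20.03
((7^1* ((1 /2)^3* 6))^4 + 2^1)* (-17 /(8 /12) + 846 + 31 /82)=820335551 /1312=625255.76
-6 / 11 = -0.55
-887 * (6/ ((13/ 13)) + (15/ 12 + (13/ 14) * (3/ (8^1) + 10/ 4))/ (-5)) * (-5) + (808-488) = 2626767/ 112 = 23453.28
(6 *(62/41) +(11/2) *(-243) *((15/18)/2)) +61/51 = -546.61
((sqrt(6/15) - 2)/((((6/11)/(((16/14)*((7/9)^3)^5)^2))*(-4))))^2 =36047758588291609122536675909043240722184975063415168/80865463496149404468593092327932226787916403239203299788045 - 6554137925143928931370304710735134676760904556984576*sqrt(10)/80865463496149404468593092327932226787916403239203299788045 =0.00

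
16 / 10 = 8 / 5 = 1.60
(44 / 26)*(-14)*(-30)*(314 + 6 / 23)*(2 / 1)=10274880 / 23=446733.91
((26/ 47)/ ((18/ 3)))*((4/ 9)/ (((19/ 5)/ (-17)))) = -4420/ 24111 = -0.18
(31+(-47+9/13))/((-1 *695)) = 0.02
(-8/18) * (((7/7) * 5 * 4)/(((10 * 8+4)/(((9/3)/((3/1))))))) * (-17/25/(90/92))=3128/42525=0.07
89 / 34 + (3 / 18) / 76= 20309 / 7752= 2.62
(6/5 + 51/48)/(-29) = -181/2320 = -0.08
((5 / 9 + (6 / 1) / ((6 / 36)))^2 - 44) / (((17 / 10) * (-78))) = -523385 / 53703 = -9.75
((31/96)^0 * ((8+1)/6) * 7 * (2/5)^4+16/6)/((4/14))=19264/1875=10.27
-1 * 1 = -1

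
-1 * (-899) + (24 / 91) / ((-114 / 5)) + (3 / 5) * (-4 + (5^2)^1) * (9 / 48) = 124674861 / 138320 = 901.35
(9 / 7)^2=81 / 49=1.65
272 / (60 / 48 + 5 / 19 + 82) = 20672 / 6347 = 3.26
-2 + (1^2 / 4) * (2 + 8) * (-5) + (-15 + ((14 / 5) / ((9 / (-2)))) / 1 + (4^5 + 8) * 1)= 90169 / 90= 1001.88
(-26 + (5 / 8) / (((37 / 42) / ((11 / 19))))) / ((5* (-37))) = 71957 / 520220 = 0.14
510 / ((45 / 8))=272 / 3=90.67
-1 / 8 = -0.12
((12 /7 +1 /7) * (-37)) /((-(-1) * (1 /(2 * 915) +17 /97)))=-85382310 /218449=-390.86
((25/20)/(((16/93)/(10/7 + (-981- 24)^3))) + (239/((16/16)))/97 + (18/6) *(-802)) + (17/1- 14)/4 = -320494848556297/43456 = -7375157597.48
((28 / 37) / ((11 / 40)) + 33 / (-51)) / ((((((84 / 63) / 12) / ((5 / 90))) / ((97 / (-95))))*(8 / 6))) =-4237833 / 5258440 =-0.81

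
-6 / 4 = -3 / 2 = -1.50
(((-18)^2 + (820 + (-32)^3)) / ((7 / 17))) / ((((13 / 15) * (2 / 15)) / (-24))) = 1451541600 / 91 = 15951006.59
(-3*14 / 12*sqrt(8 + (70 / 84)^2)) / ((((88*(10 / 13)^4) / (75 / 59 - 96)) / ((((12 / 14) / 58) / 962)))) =12279033*sqrt(313) / 445681280000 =0.00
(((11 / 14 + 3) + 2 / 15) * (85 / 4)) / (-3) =-13991 / 504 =-27.76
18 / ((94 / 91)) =819 / 47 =17.43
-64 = -64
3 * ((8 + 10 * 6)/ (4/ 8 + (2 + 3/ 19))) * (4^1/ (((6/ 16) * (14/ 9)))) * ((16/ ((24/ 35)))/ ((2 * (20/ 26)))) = 806208/ 101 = 7982.26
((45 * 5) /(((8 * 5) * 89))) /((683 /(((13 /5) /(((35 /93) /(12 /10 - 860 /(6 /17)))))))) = -33125391 /21275450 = -1.56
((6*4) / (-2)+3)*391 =-3519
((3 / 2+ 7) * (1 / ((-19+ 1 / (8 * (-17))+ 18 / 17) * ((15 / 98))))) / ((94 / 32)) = -1812608 / 1720905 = -1.05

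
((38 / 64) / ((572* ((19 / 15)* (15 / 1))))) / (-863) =-1 / 15796352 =-0.00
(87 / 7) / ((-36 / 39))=-377 / 28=-13.46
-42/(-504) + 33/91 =0.45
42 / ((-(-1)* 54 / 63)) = 49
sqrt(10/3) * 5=5 * sqrt(30)/3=9.13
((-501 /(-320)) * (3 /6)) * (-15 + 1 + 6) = -501 /80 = -6.26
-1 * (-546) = 546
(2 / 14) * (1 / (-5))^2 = 1 / 175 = 0.01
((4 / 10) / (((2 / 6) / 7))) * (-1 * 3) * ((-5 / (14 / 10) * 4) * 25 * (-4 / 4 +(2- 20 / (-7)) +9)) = 810000 / 7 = 115714.29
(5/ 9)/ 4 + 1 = 41/ 36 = 1.14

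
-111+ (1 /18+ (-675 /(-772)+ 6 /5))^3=-4248741412186343 /41926580424000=-101.34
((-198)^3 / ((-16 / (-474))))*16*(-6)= 22076242848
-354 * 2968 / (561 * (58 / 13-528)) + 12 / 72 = 14295097 / 3818166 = 3.74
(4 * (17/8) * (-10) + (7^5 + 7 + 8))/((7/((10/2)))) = 11955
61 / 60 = 1.02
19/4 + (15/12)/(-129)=1223/258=4.74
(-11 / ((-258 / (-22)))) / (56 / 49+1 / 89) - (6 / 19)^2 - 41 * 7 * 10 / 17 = -96615917653 / 569212887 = -169.74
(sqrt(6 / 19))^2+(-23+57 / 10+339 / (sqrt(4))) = 14489 / 95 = 152.52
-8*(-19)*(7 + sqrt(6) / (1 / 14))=1064 + 2128*sqrt(6)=6276.51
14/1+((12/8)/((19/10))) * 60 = 1166/19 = 61.37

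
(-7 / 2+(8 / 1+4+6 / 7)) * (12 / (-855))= -262 / 1995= -0.13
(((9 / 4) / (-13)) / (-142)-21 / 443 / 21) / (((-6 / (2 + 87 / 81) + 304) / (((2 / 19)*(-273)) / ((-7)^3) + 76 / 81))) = -10865545687 / 3092106561846120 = -0.00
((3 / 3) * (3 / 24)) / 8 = 1 / 64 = 0.02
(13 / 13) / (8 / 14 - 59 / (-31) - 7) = -217 / 982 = -0.22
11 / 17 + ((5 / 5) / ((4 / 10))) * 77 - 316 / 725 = 4750331 / 24650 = 192.71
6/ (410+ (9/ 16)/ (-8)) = 768/ 52471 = 0.01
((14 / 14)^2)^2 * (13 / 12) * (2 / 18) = 13 / 108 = 0.12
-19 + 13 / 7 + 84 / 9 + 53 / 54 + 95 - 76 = 12.17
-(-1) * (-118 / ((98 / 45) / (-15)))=812.76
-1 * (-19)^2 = -361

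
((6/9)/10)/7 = 1/105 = 0.01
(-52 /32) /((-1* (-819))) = -1 /504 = -0.00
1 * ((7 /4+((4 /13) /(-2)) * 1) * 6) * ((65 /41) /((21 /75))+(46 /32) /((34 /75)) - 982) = -37832716629 /4059328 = -9319.95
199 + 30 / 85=199.35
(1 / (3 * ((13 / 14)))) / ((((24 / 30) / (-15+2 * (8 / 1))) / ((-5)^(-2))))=7 / 390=0.02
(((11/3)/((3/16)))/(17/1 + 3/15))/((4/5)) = 550/387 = 1.42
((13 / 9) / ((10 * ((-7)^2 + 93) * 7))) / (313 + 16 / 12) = 13 / 28120260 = 0.00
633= 633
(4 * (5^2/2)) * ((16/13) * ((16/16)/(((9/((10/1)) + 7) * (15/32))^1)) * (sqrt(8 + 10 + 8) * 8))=409600 * sqrt(26)/3081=677.88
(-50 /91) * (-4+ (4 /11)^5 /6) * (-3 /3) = -96605000 /43966923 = -2.20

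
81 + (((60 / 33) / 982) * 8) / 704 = 19249169 / 237644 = 81.00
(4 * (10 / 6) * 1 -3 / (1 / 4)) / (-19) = 16 / 57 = 0.28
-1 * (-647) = 647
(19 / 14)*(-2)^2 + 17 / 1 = 157 / 7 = 22.43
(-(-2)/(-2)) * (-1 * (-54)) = -54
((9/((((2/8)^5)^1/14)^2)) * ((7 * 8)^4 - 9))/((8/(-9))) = -20464574871896064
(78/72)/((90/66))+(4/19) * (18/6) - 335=-1140823/3420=-333.57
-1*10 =-10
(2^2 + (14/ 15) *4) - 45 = -559/ 15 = -37.27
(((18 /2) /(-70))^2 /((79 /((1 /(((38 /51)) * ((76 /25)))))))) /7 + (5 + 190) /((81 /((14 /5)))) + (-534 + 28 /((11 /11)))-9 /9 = -4228022404271 /8451662688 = -500.26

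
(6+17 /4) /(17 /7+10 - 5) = 287 /208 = 1.38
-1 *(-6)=6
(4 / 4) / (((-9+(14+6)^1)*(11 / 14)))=14 / 121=0.12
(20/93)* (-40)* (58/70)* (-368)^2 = -628367360/651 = -965234.04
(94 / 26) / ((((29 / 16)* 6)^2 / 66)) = 66176 / 32799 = 2.02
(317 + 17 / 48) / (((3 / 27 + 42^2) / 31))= 1416669 / 254032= 5.58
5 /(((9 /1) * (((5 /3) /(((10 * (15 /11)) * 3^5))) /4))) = 48600 /11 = 4418.18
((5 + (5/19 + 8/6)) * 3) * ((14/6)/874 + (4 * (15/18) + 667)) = 330432748/24909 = 13265.60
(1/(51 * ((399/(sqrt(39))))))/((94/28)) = 2 * sqrt(39)/136629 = 0.00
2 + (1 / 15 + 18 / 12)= 107 / 30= 3.57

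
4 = 4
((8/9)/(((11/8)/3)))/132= 16/1089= 0.01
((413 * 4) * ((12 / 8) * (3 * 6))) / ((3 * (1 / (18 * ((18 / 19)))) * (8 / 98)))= 3105846.95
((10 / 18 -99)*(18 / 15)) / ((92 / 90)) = -2658 / 23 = -115.57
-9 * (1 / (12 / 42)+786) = -14211 / 2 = -7105.50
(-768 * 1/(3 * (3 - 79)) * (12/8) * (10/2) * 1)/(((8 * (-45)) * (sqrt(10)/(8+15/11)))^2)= 10609/6207300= 0.00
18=18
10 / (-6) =-5 / 3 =-1.67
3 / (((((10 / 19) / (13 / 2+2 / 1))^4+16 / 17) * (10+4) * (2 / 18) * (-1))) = -32653620723 / 15935784928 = -2.05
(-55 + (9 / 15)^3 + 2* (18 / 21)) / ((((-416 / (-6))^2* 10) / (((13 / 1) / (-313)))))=8037 / 175280000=0.00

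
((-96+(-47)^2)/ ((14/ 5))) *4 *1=21130/ 7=3018.57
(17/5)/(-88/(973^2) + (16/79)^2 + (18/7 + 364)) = 100445106713/10830710908490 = 0.01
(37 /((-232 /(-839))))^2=963667849 /53824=17904.05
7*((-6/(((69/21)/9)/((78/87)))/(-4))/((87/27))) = 154791/19343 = 8.00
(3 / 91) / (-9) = -1 / 273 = -0.00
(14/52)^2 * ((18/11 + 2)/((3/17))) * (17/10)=14161/5577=2.54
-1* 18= -18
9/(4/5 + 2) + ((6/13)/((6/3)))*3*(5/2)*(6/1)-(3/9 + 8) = 2875/546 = 5.27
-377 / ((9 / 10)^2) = -37700 / 81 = -465.43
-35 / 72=-0.49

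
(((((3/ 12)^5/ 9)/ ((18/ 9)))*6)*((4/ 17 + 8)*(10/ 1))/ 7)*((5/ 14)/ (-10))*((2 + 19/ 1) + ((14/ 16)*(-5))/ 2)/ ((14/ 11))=-11825/ 5849088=-0.00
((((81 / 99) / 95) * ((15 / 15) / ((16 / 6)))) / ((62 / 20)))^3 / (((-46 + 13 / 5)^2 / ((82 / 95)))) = 4035015 / 7786584246888676768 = 0.00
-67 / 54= -1.24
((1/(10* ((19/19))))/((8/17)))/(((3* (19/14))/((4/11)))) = 119/6270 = 0.02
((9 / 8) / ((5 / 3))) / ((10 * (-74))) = -27 / 29600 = -0.00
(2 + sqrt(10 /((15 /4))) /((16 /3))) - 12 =-10 + sqrt(6) /8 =-9.69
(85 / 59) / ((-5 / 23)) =-391 / 59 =-6.63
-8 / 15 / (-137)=8 / 2055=0.00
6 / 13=0.46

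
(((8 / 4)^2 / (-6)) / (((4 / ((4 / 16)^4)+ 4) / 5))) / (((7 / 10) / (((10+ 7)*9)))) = -1275 / 1799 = -0.71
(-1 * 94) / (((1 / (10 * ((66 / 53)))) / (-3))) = 186120 / 53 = 3511.70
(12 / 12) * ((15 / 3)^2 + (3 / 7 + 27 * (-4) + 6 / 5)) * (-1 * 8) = 22784 / 35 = 650.97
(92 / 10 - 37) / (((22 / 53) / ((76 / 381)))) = -279946 / 20955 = -13.36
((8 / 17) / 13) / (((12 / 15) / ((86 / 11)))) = 860 / 2431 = 0.35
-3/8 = -0.38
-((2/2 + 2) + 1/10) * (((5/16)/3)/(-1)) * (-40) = -12.92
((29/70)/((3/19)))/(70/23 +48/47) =0.65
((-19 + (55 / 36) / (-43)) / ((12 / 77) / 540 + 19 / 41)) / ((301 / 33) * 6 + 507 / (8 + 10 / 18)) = -35815517815 / 99449308144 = -0.36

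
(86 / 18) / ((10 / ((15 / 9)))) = 43 / 54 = 0.80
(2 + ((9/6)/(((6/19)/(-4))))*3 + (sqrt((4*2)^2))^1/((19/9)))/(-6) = 973/114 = 8.54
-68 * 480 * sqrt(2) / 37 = -32640 * sqrt(2) / 37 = -1247.57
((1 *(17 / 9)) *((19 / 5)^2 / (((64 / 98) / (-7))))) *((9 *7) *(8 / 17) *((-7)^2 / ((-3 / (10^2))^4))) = -42471289000000 / 81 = -524336901234.57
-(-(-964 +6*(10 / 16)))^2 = -14753281 / 16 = -922080.06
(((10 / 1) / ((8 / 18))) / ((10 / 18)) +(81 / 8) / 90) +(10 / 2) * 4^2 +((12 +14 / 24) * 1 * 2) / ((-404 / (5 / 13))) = 37999861 / 315120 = 120.59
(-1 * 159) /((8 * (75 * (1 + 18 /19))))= -1007 /7400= -0.14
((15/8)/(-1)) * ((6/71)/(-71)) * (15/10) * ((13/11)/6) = 585/887216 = 0.00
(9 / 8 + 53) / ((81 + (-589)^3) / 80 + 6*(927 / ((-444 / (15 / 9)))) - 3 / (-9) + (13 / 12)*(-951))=-240315 / 11345335064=-0.00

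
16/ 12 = 4/ 3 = 1.33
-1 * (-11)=11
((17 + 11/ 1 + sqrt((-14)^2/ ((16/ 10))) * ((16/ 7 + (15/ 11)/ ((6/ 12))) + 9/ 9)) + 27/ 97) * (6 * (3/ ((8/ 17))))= 419679/ 388 + 70839 * sqrt(10)/ 88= 3627.24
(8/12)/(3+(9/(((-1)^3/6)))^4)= 2/25509177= 0.00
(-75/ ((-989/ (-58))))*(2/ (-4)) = 2175/ 989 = 2.20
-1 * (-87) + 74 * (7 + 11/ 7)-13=4958/ 7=708.29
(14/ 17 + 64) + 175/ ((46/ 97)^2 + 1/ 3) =14477077/ 38267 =378.32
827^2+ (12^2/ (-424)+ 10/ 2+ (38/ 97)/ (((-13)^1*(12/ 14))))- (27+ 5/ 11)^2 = 16574202647887/ 24260379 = 683179.87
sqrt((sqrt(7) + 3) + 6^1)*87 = 87*sqrt(sqrt(7) + 9) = 296.90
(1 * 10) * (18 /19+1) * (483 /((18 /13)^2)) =5033665 /1026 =4906.11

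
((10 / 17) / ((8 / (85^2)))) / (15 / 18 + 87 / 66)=70125 / 284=246.92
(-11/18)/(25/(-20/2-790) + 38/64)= -88/81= -1.09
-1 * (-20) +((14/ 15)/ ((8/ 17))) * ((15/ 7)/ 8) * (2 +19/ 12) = 8411/ 384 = 21.90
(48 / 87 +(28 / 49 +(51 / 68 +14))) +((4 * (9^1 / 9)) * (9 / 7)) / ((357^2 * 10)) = 912605877 / 57493660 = 15.87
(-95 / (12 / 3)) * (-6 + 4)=95 / 2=47.50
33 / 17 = 1.94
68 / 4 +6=23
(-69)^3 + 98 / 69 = -22667023 / 69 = -328507.58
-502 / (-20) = 251 / 10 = 25.10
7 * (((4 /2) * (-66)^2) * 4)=243936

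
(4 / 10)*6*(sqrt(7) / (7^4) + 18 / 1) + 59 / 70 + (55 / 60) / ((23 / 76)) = 12*sqrt(7) / 12005 + 227357 / 4830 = 47.07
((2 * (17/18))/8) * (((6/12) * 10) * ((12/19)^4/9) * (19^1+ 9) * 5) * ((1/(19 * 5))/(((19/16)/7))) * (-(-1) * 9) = 76769280/47045881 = 1.63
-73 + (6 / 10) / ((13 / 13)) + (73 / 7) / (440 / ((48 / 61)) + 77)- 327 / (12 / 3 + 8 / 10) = -150169979 / 1068760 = -140.51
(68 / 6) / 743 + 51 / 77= 0.68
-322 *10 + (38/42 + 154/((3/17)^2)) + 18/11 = 1197263/693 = 1727.65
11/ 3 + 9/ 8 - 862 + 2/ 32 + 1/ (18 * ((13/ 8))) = -1604513/ 1872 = -857.11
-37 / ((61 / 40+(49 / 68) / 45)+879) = -0.04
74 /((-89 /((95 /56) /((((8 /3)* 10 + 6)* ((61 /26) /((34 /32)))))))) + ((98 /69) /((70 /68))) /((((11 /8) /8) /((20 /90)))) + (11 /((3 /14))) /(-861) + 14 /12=2.87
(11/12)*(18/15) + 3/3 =21/10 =2.10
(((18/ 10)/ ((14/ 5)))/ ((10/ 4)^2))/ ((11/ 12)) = 216/ 1925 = 0.11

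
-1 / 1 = -1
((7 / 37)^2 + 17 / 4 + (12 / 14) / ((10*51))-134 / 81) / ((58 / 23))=15983402213 / 15307117560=1.04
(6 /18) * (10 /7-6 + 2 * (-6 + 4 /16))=-75 /14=-5.36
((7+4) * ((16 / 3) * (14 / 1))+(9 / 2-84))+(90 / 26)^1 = 58133 / 78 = 745.29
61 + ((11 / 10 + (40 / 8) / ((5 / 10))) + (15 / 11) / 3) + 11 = 9191 / 110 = 83.55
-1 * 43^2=-1849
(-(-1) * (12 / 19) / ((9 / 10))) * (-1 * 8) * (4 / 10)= -128 / 57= -2.25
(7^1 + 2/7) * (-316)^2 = 5092656/7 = 727522.29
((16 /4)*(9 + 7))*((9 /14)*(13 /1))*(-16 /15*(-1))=19968 /35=570.51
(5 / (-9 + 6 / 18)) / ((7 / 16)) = -1.32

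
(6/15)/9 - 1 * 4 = -178/45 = -3.96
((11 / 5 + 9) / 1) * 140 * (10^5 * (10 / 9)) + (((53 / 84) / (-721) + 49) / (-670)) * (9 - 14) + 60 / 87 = 123010491369114281 / 706055112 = 174222223.28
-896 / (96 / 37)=-1036 / 3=-345.33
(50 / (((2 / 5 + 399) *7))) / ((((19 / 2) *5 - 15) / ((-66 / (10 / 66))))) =-43560 / 181727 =-0.24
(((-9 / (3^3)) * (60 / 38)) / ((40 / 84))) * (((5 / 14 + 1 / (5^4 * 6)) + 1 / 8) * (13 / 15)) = -658489 / 1425000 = -0.46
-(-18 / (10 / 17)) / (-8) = -153 / 40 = -3.82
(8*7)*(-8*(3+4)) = -3136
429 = 429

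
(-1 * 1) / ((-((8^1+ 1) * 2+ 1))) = 1 / 19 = 0.05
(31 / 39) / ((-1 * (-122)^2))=-31 / 580476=-0.00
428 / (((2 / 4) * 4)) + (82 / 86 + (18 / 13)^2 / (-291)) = 151515855 / 704899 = 214.95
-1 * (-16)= 16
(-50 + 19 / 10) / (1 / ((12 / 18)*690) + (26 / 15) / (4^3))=-531024 / 323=-1644.04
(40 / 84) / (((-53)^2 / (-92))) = -920 / 58989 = -0.02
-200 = -200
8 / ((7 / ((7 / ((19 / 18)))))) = 144 / 19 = 7.58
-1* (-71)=71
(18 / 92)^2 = 81 / 2116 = 0.04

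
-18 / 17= -1.06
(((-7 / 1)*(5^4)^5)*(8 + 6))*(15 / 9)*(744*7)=-81123352050781250000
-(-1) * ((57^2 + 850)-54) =4045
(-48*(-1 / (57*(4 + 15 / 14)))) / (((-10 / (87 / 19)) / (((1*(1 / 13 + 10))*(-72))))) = 91905408 / 1666015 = 55.16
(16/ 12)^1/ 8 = 1/ 6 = 0.17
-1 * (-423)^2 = -178929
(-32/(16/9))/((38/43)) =-387/19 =-20.37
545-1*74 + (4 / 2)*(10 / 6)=1423 / 3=474.33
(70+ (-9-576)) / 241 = -515 / 241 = -2.14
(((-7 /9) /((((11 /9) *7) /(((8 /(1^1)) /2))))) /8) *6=-3 /11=-0.27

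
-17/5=-3.40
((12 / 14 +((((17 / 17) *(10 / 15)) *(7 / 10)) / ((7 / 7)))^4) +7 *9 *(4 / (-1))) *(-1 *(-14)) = -3515.34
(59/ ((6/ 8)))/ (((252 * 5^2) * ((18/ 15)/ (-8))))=-236/ 2835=-0.08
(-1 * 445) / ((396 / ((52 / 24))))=-5785 / 2376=-2.43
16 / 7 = 2.29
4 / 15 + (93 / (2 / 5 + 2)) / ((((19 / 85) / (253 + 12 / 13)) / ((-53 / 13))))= -34575035249 / 192660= -179461.41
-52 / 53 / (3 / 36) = -624 / 53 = -11.77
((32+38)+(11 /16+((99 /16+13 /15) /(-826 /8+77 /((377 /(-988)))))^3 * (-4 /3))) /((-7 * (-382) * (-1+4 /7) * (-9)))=15854967627336164689 /2313394842977315015625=0.01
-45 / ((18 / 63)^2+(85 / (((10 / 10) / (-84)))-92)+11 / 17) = 12495 / 2007883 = 0.01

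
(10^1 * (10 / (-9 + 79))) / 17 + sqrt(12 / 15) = 10 / 119 + 2 * sqrt(5) / 5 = 0.98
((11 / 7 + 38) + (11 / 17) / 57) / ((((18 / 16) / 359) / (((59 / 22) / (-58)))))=-11373773380 / 19473993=-584.05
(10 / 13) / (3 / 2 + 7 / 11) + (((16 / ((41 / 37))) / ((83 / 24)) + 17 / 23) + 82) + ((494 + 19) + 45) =30858540925 / 47822359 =645.27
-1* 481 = -481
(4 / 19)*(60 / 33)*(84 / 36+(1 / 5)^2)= 2848 / 3135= 0.91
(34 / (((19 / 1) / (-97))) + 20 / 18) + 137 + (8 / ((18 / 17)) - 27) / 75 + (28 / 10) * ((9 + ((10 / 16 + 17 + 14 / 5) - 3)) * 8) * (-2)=-15640948 / 12825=-1219.57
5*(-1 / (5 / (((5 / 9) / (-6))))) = 5 / 54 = 0.09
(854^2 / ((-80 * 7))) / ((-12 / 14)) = 182329 / 120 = 1519.41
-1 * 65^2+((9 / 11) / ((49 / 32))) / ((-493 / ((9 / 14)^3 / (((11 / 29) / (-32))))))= -146065855967 / 34571999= -4224.98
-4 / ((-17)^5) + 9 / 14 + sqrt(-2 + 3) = 32656767 / 19877998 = 1.64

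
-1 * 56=-56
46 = 46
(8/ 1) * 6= 48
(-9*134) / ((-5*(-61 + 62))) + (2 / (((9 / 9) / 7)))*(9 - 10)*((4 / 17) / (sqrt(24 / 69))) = 1206 / 5 - 14*sqrt(46) / 17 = 235.61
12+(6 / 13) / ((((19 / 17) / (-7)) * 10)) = 14463 / 1235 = 11.71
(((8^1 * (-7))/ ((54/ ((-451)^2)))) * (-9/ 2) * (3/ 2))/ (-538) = -1423807/ 538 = -2646.48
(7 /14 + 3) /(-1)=-7 /2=-3.50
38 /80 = 19 /40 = 0.48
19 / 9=2.11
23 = 23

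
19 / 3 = 6.33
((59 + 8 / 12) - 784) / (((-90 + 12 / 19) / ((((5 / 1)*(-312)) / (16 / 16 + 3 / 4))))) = -42938480 / 5943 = -7225.05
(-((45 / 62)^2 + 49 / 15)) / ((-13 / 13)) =218731 / 57660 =3.79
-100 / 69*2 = -200 / 69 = -2.90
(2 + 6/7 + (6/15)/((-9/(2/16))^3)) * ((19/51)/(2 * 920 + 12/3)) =354585467/614280360960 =0.00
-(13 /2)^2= -169 /4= -42.25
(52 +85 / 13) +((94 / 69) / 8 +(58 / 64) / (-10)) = 16825747 / 287040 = 58.62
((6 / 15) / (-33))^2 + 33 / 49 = 898621 / 1334025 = 0.67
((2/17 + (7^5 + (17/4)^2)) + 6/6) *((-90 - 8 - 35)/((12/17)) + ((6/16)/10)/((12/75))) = -3166389.14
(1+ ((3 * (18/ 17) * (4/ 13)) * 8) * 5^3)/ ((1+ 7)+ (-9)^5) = -216221/ 13048061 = -0.02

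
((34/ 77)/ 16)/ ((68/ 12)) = 3/ 616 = 0.00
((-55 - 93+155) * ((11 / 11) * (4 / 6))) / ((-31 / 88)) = -1232 / 93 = -13.25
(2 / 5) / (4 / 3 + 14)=3 / 115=0.03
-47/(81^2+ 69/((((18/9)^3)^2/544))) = -94/14295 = -0.01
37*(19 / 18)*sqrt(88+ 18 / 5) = 703*sqrt(2290) / 90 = 373.79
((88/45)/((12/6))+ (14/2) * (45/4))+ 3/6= 14441/180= 80.23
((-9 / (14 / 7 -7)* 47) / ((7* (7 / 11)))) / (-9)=-517 / 245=-2.11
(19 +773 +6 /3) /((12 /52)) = 3440.67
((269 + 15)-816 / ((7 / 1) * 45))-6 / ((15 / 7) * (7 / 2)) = 29464 / 105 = 280.61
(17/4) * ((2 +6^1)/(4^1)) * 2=17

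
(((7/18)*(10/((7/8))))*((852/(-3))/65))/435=-2272/50895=-0.04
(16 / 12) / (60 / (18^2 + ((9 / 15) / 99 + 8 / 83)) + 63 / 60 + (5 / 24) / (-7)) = 4971212960 / 4494093631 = 1.11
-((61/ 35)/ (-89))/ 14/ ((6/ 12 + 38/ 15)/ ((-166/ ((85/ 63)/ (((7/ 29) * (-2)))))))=0.03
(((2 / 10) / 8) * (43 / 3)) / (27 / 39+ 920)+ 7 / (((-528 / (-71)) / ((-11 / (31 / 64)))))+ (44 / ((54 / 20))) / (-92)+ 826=7414272451103 / 9216608760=804.45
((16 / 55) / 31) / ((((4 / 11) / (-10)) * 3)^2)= 220 / 279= 0.79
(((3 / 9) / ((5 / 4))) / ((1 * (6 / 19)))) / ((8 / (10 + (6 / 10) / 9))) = 2869 / 2700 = 1.06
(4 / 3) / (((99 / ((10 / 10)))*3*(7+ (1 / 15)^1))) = 10 / 15741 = 0.00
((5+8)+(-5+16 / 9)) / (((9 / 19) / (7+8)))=8360 / 27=309.63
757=757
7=7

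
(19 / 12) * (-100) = -475 / 3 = -158.33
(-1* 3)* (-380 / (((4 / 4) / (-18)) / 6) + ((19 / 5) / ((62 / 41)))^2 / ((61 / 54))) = -123136.77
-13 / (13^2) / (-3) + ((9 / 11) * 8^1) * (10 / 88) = 3631 / 4719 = 0.77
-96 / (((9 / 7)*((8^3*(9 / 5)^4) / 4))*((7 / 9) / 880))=-137500 / 2187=-62.87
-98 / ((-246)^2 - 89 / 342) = -33516 / 20696383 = -0.00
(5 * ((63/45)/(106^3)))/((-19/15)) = -105/22629304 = -0.00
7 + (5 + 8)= 20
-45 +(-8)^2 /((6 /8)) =121 /3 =40.33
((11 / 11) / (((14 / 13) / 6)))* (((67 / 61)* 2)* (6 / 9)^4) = 27872 / 11529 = 2.42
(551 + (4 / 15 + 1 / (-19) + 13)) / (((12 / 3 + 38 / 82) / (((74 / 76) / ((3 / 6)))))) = 243935117 / 990945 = 246.16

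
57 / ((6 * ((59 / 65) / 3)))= 3705 / 118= 31.40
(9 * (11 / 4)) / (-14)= -1.77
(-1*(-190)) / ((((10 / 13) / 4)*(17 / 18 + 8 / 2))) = 17784 / 89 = 199.82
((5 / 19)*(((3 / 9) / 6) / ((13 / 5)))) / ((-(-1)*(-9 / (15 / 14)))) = -125 / 186732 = -0.00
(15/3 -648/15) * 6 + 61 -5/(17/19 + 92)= -296968/1765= -168.25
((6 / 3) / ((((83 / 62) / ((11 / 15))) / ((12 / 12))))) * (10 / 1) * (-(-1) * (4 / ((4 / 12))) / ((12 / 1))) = 2728 / 249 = 10.96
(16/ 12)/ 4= 1/ 3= 0.33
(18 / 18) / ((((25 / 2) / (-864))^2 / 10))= 5971968 / 125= 47775.74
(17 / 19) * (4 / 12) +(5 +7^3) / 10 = 10003 / 285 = 35.10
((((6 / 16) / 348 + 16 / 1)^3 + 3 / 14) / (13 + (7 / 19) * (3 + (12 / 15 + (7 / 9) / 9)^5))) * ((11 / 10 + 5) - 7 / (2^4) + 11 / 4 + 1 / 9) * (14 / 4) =647119822963499268104212723125 / 75747406283664460535037952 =8543.13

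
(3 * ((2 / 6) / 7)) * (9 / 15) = 3 / 35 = 0.09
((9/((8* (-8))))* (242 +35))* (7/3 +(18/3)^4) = -3236745/64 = -50574.14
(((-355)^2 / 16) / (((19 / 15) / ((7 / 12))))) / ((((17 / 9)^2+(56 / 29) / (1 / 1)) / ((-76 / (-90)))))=230247675 / 413344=557.04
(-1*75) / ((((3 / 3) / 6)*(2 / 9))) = -2025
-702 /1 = -702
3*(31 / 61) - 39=-2286 / 61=-37.48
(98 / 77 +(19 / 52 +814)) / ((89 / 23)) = 10730535 / 50908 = 210.78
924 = 924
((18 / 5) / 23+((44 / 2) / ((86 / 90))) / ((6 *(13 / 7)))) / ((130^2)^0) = 142887 / 64285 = 2.22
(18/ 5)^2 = 12.96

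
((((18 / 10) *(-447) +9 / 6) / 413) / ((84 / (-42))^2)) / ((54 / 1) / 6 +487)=-8031 / 8193920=-0.00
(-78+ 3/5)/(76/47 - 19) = 4.45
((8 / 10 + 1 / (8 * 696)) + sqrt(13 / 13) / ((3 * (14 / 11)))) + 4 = 328833 / 64960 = 5.06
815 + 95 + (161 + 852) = 1923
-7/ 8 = -0.88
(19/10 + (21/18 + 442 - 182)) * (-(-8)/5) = 31568/75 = 420.91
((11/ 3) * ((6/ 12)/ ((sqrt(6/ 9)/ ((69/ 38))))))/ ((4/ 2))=253 * sqrt(6)/ 304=2.04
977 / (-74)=-977 / 74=-13.20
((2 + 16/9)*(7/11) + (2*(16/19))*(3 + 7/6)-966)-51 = -1895255/1881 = -1007.58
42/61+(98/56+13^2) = 41831/244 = 171.44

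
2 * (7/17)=14/17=0.82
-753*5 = -3765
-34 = -34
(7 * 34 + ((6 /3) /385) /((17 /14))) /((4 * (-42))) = -37089 /26180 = -1.42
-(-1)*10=10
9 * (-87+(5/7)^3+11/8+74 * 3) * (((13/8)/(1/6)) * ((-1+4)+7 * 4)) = 4082692653/10976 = 371965.44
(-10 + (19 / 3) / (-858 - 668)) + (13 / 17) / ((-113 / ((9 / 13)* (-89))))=-84312901 / 8794338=-9.59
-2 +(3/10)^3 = -1973/1000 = -1.97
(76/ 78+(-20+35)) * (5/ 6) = 3115/ 234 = 13.31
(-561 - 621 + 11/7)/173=-8263/1211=-6.82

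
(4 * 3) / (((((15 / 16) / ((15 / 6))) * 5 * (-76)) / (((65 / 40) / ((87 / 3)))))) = -13 / 2755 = -0.00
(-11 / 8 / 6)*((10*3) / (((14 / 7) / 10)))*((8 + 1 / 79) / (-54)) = 58025 / 11376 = 5.10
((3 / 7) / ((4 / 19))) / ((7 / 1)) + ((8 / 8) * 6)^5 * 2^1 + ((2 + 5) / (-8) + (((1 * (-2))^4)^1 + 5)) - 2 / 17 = 103773795 / 6664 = 15572.30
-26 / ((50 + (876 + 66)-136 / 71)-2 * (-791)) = -923 / 91309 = -0.01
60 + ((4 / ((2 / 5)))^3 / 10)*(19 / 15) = 560 / 3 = 186.67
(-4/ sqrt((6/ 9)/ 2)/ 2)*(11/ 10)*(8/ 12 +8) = -286*sqrt(3)/ 15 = -33.02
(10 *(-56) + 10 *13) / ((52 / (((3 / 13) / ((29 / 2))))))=-645 / 4901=-0.13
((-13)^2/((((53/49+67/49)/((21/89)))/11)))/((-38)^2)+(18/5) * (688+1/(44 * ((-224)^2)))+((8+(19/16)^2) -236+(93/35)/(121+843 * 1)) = 96172415644213553/42736895703040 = 2250.34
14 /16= 7 /8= 0.88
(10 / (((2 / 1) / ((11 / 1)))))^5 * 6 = 3019706250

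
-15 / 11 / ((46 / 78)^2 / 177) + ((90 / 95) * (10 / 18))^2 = -1457228155 / 2100659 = -693.70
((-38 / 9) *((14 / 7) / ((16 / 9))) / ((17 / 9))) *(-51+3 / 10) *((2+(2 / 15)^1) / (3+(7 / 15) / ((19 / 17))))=3294486 / 41395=79.59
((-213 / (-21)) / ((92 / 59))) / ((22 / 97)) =406333 / 14168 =28.68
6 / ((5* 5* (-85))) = -0.00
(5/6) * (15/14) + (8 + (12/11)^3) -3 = 7.19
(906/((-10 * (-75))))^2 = 22801/15625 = 1.46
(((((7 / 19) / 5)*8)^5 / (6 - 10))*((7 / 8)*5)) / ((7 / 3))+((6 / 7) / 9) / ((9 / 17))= 42858825094 / 292489194375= 0.15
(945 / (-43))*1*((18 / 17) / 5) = -3402 / 731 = -4.65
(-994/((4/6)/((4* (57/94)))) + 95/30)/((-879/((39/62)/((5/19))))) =251680897/25614060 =9.83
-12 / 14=-6 / 7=-0.86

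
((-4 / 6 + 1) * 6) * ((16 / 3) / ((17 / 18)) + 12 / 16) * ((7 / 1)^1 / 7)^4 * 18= 3915 / 17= 230.29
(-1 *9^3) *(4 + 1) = -3645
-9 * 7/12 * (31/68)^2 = -1.09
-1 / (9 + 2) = -1 / 11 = -0.09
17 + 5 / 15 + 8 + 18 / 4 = 29.83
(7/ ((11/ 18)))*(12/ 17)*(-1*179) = -270648/ 187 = -1447.32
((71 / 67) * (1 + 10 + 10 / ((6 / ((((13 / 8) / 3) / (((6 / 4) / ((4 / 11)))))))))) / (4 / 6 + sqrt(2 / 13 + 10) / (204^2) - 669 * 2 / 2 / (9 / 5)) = -6098966710264064 / 190325983669061141 - 546954464 * sqrt(429) / 1712933853021550269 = -0.03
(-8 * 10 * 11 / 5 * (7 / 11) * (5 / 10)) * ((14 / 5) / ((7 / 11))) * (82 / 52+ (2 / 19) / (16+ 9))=-12028632 / 30875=-389.59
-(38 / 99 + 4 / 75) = -1082 / 2475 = -0.44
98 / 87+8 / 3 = 110 / 29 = 3.79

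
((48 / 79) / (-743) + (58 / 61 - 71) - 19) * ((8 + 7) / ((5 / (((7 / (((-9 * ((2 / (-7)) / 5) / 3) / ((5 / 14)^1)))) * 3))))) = -41848410450 / 3580517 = -11687.81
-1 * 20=-20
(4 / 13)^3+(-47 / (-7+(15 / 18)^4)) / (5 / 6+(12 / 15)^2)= 1553309536 / 315487003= 4.92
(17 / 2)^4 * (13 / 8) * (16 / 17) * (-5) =-319345 / 8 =-39918.12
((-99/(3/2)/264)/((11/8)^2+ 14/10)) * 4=-320/1053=-0.30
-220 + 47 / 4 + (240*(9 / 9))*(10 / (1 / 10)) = 95167 / 4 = 23791.75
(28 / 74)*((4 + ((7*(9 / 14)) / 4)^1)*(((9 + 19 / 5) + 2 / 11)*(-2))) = -102459 / 2035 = -50.35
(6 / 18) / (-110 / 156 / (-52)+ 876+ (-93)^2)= 1352 / 38633455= 0.00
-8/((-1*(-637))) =-8/637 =-0.01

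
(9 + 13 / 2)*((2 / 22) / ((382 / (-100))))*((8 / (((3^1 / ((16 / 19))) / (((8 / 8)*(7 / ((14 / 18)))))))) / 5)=-59520 / 39919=-1.49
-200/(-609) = 200/609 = 0.33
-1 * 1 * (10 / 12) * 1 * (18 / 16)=-15 / 16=-0.94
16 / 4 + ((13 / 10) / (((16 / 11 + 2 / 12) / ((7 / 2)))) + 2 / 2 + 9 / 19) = 168337 / 20330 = 8.28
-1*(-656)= 656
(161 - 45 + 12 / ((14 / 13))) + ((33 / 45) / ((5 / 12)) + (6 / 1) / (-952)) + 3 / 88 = 33754043 / 261800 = 128.93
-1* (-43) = 43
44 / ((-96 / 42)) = -77 / 4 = -19.25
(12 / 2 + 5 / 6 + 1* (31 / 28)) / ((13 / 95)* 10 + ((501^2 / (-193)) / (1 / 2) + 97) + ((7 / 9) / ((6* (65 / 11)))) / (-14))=-1430845065 / 450973836299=-0.00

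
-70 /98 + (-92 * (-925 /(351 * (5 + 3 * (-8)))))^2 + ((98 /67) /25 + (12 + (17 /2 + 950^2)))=941454616372009667 /1042951905450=902682.68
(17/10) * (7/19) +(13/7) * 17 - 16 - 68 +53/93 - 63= -114.23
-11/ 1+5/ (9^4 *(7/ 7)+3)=-72199/ 6564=-11.00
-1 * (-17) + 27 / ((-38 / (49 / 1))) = -677 / 38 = -17.82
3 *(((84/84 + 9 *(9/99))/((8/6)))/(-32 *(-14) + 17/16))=48/5269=0.01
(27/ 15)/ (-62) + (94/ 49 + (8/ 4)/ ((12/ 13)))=4.06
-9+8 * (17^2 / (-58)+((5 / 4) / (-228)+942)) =24752333 / 3306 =7487.09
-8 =-8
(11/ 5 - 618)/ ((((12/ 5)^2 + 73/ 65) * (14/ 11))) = -2201485/ 31318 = -70.29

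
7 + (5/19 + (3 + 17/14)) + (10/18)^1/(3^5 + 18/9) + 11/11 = 209135/16758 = 12.48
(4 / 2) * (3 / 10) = 3 / 5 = 0.60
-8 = -8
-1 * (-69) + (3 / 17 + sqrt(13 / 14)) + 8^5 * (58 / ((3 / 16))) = sqrt(182) / 14 + 516951496 / 51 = 10136304.81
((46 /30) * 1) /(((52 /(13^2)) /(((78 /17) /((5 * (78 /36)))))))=897 /425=2.11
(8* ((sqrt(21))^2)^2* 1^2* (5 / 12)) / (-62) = -735 / 31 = -23.71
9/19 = 0.47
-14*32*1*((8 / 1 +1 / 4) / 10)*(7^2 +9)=-107184 / 5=-21436.80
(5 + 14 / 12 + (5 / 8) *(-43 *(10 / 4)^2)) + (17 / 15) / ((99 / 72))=-283321 / 1760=-160.98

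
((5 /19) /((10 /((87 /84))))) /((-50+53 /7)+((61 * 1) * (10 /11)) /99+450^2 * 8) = 31581 /1877039007224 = 0.00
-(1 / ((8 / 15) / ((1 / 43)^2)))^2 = -225 / 218803264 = -0.00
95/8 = 11.88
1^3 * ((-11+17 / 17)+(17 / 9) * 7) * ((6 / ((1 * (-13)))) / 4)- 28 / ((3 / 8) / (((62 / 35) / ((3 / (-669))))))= 11503087 / 390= 29495.09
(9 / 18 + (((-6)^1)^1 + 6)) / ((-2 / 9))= -9 / 4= -2.25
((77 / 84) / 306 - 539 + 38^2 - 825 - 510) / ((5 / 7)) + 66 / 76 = -209697277 / 348840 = -601.13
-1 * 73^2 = -5329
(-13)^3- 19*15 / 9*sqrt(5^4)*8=-25591 / 3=-8530.33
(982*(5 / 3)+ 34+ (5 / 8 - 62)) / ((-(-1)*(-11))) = -38623 / 264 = -146.30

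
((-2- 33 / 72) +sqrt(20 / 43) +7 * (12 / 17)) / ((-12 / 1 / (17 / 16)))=-1013 / 4608- 17 * sqrt(215) / 4128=-0.28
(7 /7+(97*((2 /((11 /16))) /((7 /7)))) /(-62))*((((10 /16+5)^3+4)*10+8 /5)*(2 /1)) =-256662973 /19840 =-12936.64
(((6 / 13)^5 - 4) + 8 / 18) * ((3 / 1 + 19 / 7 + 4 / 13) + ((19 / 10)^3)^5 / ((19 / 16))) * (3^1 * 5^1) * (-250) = 4475032433482421266548361 / 26396611718750000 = 169530562.53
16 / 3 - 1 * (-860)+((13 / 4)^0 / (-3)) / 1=865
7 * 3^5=1701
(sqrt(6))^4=36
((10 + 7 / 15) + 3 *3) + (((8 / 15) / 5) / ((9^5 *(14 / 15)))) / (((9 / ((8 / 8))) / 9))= 40232056 / 2066715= 19.47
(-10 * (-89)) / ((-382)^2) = 445 / 72962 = 0.01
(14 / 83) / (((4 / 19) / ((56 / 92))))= 931 / 1909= 0.49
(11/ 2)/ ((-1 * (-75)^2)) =-11/ 11250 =-0.00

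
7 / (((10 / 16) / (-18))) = -1008 / 5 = -201.60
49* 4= 196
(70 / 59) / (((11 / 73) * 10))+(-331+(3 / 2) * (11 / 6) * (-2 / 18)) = -7722227 / 23364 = -330.52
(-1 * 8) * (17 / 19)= -7.16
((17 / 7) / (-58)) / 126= -17 / 51156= -0.00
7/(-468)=-7/468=-0.01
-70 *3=-210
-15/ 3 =-5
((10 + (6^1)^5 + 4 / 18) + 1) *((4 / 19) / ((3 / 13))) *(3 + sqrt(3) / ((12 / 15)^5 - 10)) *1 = 3644420 / 171 - 5694406250 *sqrt(3) / 7752969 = 20040.24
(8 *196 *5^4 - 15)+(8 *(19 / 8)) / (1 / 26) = 980479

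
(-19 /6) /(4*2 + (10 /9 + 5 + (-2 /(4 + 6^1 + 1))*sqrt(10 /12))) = -875919 /3902678 -1881*sqrt(30) /3902678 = -0.23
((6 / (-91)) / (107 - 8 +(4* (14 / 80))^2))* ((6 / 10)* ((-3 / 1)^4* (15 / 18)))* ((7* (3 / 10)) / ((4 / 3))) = -10935 / 258674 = -0.04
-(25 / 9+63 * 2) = -128.78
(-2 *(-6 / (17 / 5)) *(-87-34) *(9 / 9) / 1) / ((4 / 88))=-159720 / 17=-9395.29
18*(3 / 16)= 3.38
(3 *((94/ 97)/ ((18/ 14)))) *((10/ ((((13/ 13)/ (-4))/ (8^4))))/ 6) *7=-377323520/ 873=-432214.80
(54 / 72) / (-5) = -3 / 20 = -0.15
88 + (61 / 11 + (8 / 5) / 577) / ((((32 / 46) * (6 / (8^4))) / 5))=173344840 / 6347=27311.30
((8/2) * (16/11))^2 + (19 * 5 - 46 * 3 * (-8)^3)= 8564967/121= 70784.85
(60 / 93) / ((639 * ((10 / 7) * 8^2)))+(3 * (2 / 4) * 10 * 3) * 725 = 32625.00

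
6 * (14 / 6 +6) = 50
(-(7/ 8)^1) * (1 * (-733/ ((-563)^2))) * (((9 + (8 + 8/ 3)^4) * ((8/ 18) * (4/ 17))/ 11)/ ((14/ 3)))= 769140565/ 14403388329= 0.05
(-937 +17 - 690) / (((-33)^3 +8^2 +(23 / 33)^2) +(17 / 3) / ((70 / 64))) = 30682575 / 683541704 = 0.04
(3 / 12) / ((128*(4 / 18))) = 0.01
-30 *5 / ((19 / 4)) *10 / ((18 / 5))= -5000 / 57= -87.72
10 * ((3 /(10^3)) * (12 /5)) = 9 /125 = 0.07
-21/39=-7/13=-0.54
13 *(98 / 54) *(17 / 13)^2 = 14161 / 351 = 40.34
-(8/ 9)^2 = -64/ 81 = -0.79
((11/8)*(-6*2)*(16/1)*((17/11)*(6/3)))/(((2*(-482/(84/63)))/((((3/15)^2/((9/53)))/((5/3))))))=14416/90375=0.16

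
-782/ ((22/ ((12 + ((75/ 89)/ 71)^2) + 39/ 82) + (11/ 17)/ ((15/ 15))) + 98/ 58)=-7874099983528539/ 41285003189774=-190.73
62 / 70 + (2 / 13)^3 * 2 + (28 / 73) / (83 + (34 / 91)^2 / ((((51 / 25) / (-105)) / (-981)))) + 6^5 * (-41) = -15098433607647696961 / 47357961647815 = -318815.11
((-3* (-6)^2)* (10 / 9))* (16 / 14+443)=-53297.14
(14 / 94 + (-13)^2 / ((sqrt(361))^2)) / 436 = 5235 / 3698806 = 0.00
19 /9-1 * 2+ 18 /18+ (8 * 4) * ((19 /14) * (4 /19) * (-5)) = -2810 /63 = -44.60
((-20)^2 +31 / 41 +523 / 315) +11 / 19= 98889017 / 245385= 403.00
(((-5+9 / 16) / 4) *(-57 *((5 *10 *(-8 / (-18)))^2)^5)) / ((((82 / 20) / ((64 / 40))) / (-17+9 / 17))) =-9669632000000000000000000000 / 810096242499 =-11936399026084775.85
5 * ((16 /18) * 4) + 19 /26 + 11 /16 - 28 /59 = 2067749 /110448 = 18.72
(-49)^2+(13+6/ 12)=4829/ 2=2414.50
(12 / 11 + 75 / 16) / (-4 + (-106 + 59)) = -339 / 2992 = -0.11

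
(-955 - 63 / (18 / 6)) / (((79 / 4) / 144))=-562176 / 79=-7116.15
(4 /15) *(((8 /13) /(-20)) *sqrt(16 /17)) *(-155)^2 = -30752 *sqrt(17) /663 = -191.24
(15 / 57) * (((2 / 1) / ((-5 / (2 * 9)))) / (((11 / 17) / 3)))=-1836 / 209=-8.78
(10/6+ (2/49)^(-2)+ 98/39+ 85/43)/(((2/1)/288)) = 48813276/559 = 87322.50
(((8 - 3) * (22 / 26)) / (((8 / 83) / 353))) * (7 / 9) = 11280115 / 936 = 12051.40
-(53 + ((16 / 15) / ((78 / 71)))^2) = -18460549 / 342225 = -53.94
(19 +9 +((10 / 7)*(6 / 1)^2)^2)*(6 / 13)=785832 / 637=1233.65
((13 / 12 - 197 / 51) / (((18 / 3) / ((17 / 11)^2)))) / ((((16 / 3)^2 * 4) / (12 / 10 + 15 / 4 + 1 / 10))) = -973539 / 19824640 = -0.05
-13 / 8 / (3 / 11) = -143 / 24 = -5.96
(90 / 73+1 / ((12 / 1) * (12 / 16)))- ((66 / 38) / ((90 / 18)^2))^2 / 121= 199220962 / 148235625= 1.34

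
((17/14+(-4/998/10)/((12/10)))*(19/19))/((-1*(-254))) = 12721/2661666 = 0.00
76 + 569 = 645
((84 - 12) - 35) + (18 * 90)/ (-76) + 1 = 317/ 19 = 16.68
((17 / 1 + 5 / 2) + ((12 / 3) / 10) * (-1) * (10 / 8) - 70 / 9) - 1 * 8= 29 / 9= 3.22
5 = 5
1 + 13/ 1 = 14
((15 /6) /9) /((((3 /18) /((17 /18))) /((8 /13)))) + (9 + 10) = 7009 /351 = 19.97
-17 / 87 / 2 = -17 / 174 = -0.10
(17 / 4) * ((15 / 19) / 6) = 85 / 152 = 0.56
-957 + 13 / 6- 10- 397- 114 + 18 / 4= -1471.33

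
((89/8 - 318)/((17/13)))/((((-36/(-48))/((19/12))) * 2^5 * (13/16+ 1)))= -606385/70992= -8.54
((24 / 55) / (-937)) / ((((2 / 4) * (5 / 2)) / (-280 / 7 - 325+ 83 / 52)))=453528 / 3349775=0.14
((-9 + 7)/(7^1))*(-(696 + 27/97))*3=405234/679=596.81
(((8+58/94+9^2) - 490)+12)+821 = 20333/47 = 432.62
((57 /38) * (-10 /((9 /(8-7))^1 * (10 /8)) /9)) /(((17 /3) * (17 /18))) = -8 /289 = -0.03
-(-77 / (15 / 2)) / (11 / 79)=1106 / 15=73.73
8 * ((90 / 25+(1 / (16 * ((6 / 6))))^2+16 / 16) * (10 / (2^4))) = 5893 / 256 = 23.02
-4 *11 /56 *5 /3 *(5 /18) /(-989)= 275 /747684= 0.00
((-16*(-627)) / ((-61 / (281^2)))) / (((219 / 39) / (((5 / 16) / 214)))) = -3218055555 / 952942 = -3376.97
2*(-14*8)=-224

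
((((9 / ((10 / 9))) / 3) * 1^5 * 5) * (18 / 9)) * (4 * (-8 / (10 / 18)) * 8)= -62208 / 5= -12441.60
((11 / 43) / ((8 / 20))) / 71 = 55 / 6106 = 0.01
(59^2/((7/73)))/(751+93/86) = 21853718/452753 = 48.27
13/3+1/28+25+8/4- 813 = -781.63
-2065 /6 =-344.17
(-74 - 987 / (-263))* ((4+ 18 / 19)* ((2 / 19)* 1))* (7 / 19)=-24313100 / 1803917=-13.48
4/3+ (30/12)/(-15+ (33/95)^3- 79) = 631597879/483343878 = 1.31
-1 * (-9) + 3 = 12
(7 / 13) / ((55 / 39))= 0.38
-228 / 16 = -57 / 4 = -14.25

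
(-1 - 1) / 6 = -1 / 3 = -0.33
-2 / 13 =-0.15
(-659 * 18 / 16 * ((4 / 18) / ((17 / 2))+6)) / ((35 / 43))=-13063357 / 2380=-5488.81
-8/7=-1.14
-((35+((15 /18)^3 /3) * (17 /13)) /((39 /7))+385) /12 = -128565115 /3942432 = -32.61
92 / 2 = 46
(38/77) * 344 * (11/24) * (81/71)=44118/497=88.77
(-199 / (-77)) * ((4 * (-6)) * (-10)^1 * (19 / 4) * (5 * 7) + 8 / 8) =7940299 / 77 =103120.77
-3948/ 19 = -207.79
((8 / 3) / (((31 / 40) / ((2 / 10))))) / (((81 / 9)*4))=16 / 837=0.02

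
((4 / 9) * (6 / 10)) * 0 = 0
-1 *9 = -9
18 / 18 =1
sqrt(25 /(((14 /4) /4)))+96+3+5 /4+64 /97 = 10 * sqrt(14) /7+39153 /388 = 106.26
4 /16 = 1 /4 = 0.25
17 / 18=0.94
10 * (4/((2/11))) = 220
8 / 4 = 2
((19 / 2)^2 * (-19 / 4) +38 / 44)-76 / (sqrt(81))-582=-1612937 / 1584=-1018.27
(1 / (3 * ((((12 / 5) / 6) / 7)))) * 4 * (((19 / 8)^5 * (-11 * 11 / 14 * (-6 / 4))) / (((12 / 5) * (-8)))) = -7490199475 / 6291456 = -1190.54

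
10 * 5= 50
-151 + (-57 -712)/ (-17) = -1798/ 17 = -105.76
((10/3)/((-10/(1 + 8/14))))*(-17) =187/21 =8.90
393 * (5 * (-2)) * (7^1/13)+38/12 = -164813/78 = -2112.99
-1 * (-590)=590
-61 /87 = -0.70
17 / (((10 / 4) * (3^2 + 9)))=17 / 45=0.38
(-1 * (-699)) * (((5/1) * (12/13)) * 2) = 83880/13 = 6452.31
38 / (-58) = -0.66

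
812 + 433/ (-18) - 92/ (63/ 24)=94865/ 126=752.90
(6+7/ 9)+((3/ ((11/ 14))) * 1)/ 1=1049/ 99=10.60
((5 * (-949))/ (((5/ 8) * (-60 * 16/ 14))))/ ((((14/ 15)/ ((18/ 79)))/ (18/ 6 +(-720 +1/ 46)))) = -281690721/ 14536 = -19378.83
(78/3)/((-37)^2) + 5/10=1421/2738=0.52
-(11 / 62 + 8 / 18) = -347 / 558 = -0.62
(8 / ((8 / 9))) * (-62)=-558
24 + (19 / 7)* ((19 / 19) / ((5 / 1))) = 24.54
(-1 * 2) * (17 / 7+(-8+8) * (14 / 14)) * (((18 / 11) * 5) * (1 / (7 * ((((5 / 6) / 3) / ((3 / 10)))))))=-16524 / 2695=-6.13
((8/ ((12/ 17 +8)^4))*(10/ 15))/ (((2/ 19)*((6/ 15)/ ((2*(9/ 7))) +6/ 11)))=261838335/ 20810683744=0.01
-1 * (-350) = 350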